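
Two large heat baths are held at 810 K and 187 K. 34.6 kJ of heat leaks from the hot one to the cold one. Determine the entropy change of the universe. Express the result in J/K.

ΔS_total = 142 J/K

ΔS_hot = −Q/T_H = −34600/810 = -42.72 J/K and ΔS_cold = +Q/T_C = 34600/187 = 185 J/K.
ΔS_total = -42.72 + 185 = 142 J/K, positive as the second law requires.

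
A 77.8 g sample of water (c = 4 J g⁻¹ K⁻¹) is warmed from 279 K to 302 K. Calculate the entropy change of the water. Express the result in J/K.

ΔS = ∫dQ_rev/T = m c ln(T₂/T₁) = 77.8 × 4 × ln(302/279) = 24.7 J/K.

ΔS = 24.7 J/K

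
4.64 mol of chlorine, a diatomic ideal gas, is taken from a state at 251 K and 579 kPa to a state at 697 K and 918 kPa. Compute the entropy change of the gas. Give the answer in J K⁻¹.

ΔS = nC_p ln(T₂/T₁) − nR ln(P₂/P₁), with C_p = 7R/2 = 29.1 J mol⁻¹ K⁻¹ for a diatomic ideal gas.
ΔS = 4.64 × [29.1 × ln(697/251) − 8.314 × ln(918/579)] = 120 J/K.

ΔS = 120 J/K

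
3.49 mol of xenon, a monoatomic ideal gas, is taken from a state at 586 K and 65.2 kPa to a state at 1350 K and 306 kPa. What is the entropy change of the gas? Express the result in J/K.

ΔS = 15.7 J/K

ΔS = nC_p ln(T₂/T₁) − nR ln(P₂/P₁), with C_p = 5R/2 = 20.79 J mol⁻¹ K⁻¹ for a monoatomic ideal gas.
ΔS = 3.49 × [20.79 × ln(1350/586) − 8.314 × ln(306/65.2)] = 15.7 J/K.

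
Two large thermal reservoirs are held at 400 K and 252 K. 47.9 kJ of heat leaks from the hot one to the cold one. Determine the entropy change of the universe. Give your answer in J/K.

ΔS_total = 70.3 J/K

ΔS_hot = −Q/T_H = −47900/400 = -119.8 J/K and ΔS_cold = +Q/T_C = 47900/252 = 190.1 J/K.
ΔS_total = -119.8 + 190.1 = 70.3 J/K, positive as the second law requires.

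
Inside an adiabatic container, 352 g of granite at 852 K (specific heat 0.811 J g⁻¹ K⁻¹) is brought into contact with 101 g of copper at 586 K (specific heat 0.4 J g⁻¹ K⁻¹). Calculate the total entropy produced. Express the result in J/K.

Energy balance: T_f = (m₁c₁T₁ + m₂c₂T₂)/(m₁c₁ + m₂c₂) = 819.02 K.
ΔS₁ = m₁c₁ ln(T_f/T₁) = 285.472 × ln(819.02/852) = -11.27 J/K.
ΔS₂ = m₂c₂ ln(T_f/T₂) = 40.4 × ln(819.02/586) = 13.53 J/K.
ΔS_total = -11.27 + 13.53 = 2.26 J/K.

ΔS_total = 2.26 J/K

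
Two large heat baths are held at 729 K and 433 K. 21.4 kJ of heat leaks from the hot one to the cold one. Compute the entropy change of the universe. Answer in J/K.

ΔS_total = 20.1 J/K

ΔS_hot = −Q/T_H = −21400/729 = -29.36 J/K and ΔS_cold = +Q/T_C = 21400/433 = 49.42 J/K.
ΔS_total = -29.36 + 49.42 = 20.1 J/K, positive as the second law requires.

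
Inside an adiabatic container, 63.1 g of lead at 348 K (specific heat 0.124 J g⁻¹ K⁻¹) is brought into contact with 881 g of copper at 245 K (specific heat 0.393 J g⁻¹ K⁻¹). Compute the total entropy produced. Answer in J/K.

ΔS_total = 0.528 J/K

Energy balance: T_f = (m₁c₁T₁ + m₂c₂T₂)/(m₁c₁ + m₂c₂) = 247.28 K.
ΔS₁ = m₁c₁ ln(T_f/T₁) = 7.8244 × ln(247.28/348) = -2.674 J/K.
ΔS₂ = m₂c₂ ln(T_f/T₂) = 346.233 × ln(247.28/245) = 3.202 J/K.
ΔS_total = -2.674 + 3.202 = 0.528 J/K.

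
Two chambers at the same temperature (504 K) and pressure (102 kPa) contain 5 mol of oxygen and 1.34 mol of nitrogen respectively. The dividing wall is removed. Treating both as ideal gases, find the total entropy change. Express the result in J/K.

ΔS_mix = 27.2 J/K

Mole fractions: x_A = 5/6.34 = 0.789, x_B = 0.211.
ΔS_mix = −R(n_A ln x_A + n_B ln x_B) = −8.314 × (5 ln 0.789 + 1.34 ln 0.211) = 27.2 J/K.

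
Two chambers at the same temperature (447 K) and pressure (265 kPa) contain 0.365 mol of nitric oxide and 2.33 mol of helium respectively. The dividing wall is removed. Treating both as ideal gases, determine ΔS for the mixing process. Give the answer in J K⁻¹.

ΔS_mix = 8.89 J/K

Mole fractions: x_A = 0.365/2.7 = 0.135, x_B = 0.865.
ΔS_mix = −R(n_A ln x_A + n_B ln x_B) = −8.314 × (0.365 ln 0.135 + 2.33 ln 0.865) = 8.89 J/K.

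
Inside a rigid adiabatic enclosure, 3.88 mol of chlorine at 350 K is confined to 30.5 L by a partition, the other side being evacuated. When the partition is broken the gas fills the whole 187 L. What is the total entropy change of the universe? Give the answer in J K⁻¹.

ΔS_universe = 58.5 J/K

No heat is exchanged and no work is done, so the ideal-gas temperature stays constant.
Entropy is a state function; using a reversible isothermal path, ΔS_gas = nR ln(V₂/V₁) = 3.88 × 8.314 × ln(187/30.5) = 58.5 J/K.
The insulated surroundings exchange no heat, so ΔS_surr = 0 and ΔS_universe = ΔS_gas.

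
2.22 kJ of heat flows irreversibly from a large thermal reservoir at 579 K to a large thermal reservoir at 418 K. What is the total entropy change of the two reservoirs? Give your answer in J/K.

ΔS_hot = −Q/T_H = −2220/579 = -3.834 J/K and ΔS_cold = +Q/T_C = 2220/418 = 5.311 J/K.
ΔS_total = -3.834 + 5.311 = 1.48 J/K, positive as the second law requires.

ΔS_total = 1.48 J/K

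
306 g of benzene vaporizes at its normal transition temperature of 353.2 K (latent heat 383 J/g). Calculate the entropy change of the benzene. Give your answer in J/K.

ΔS = 332 J/K

Heat absorbed by the substance: Q = mL = 306 × 383 = 117198 J.
At constant T, ΔS = Q_rev/T = 117198 / 353.2 = 332 J/K.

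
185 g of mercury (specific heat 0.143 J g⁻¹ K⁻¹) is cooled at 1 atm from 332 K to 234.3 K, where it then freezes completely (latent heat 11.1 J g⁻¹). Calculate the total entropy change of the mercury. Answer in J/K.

Cooling step: ΔS₁ = m c ln(T_tr/T_i) = 185 × 0.143 × ln(234.3/332) = -9.22 J/K.
Phase change: ΔS₂ = −mL/T_tr = −185 × 11.1 / 234.3 = -8.764 J/K.
ΔS_total = (-9.22) + (-8.764) = -18 J/K.

ΔS = -18 J/K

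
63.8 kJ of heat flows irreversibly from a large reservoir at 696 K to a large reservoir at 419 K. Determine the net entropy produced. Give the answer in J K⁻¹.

ΔS_total = 60.6 J/K

ΔS_hot = −Q/T_H = −63800/696 = -91.67 J/K and ΔS_cold = +Q/T_C = 63800/419 = 152.3 J/K.
ΔS_total = -91.67 + 152.3 = 60.6 J/K, positive as the second law requires.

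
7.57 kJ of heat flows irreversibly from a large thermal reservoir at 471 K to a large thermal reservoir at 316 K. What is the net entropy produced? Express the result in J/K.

ΔS_hot = −Q/T_H = −7570/471 = -16.072 J/K and ΔS_cold = +Q/T_C = 7570/316 = 23.956 J/K.
ΔS_total = -16.072 + 23.956 = 7.88 J/K, positive as the second law requires.

ΔS_total = 7.88 J/K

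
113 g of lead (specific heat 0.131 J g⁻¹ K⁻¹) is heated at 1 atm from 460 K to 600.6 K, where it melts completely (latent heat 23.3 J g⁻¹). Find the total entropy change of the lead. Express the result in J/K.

Warming step: ΔS₁ = m c ln(T_tr/T_i) = 113 × 0.131 × ln(600.6/460) = 3.948 J/K.
Phase change: ΔS₂ = +mL/T_tr = 113 × 23.3 / 600.6 = 4.384 J/K.
ΔS_total = (3.948) + (4.384) = 8.33 J/K.

ΔS = 8.33 J/K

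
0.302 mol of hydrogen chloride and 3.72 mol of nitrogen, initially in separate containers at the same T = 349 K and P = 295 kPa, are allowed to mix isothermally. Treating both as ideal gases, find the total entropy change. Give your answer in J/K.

ΔS_mix = 8.91 J/K

Mole fractions: x_A = 0.302/4.02 = 0.0751, x_B = 0.925.
ΔS_mix = −R(n_A ln x_A + n_B ln x_B) = −8.314 × (0.302 ln 0.0751 + 3.72 ln 0.925) = 8.91 J/K.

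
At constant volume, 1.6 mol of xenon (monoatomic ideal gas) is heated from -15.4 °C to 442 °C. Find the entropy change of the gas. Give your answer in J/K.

ΔS = 20.4 J/K

In kelvin: T₁ = 257.75 K, T₂ = 715.15 K. At constant volume, ΔS = nC_V ln(T₂/T₁) with C_V = 3R/2 = 12.47 J mol⁻¹ K⁻¹.
ΔS = 1.6 × 12.47 × ln(715.15/257.75) = 20.4 J/K.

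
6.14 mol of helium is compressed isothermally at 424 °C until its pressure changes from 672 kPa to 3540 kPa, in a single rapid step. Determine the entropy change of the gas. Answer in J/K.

ΔS_gas = -84.8 J/K

Entropy is a state function, so ΔS_gas depends only on the end states.
For an isothermal ideal gas ΔS_gas = nR ln(P₁/P₂) = 6.14 × 8.314 × ln(672/3540) = -84.8 J/K.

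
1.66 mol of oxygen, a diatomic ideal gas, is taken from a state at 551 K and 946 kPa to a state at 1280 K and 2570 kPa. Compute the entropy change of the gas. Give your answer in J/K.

ΔS = nC_p ln(T₂/T₁) − nR ln(P₂/P₁), with C_p = 7R/2 = 29.1 J mol⁻¹ K⁻¹ for a diatomic ideal gas.
ΔS = 1.66 × [29.1 × ln(1280/551) − 8.314 × ln(2570/946)] = 26.9 J/K.

ΔS = 26.9 J/K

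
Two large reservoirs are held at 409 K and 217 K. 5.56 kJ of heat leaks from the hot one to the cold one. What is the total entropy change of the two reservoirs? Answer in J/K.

ΔS_total = 12 J/K

ΔS_hot = −Q/T_H = −5560/409 = -13.59 J/K and ΔS_cold = +Q/T_C = 5560/217 = 25.62 J/K.
ΔS_total = -13.59 + 25.62 = 12 J/K, positive as the second law requires.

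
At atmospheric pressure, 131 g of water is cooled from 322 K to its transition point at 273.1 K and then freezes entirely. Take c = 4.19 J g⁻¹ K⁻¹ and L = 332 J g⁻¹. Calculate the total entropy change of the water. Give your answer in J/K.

ΔS = -250 J/K

Cooling step: ΔS₁ = m c ln(T_tr/T_i) = 131 × 4.19 × ln(273.1/322) = -90.41 J/K.
Phase change: ΔS₂ = −mL/T_tr = −131 × 332 / 273.1 = -159.3 J/K.
ΔS_total = (-90.41) + (-159.3) = -250 J/K.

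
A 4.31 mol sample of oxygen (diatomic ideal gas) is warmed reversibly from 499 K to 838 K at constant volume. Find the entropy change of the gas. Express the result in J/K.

At constant volume, ΔS = nC_V ln(T₂/T₁) with C_V = 5R/2 = 20.79 J mol⁻¹ K⁻¹.
ΔS = 4.31 × 20.79 × ln(838/499) = 46.4 J/K.

ΔS = 46.4 J/K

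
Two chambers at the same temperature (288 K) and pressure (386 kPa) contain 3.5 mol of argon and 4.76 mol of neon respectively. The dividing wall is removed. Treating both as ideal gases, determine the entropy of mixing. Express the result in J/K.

Mole fractions: x_A = 3.5/8.26 = 0.424, x_B = 0.576.
ΔS_mix = −R(n_A ln x_A + n_B ln x_B) = −8.314 × (3.5 ln 0.424 + 4.76 ln 0.576) = 46.8 J/K.

ΔS_mix = 46.8 J/K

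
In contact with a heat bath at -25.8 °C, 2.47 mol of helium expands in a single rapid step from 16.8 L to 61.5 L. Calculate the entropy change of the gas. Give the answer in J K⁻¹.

Entropy is a state function, so ΔS_gas depends only on the end states.
For an isothermal ideal gas ΔS_gas = nR ln(V₂/V₁) = 2.47 × 8.314 × ln(61.5/16.8) = 26.6 J/K.

ΔS_gas = 26.6 J/K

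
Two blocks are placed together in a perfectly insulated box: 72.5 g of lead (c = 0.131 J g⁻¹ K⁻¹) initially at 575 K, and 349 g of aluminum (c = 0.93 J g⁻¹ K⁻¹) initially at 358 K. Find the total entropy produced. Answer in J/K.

Energy balance: T_f = (m₁c₁T₁ + m₂c₂T₂)/(m₁c₁ + m₂c₂) = 364.17 K.
ΔS₁ = m₁c₁ ln(T_f/T₁) = 9.4975 × ln(364.17/575) = -4.338 J/K.
ΔS₂ = m₂c₂ ln(T_f/T₂) = 324.57 × ln(364.17/358) = 5.546 J/K.
ΔS_total = -4.338 + 5.546 = 1.21 J/K.

ΔS_total = 1.21 J/K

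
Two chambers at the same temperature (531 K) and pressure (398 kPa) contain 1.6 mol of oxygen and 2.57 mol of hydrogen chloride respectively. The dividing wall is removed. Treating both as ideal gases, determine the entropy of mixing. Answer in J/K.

ΔS_mix = 23.1 J/K

Mole fractions: x_A = 1.6/4.17 = 0.384, x_B = 0.616.
ΔS_mix = −R(n_A ln x_A + n_B ln x_B) = −8.314 × (1.6 ln 0.384 + 2.57 ln 0.616) = 23.1 J/K.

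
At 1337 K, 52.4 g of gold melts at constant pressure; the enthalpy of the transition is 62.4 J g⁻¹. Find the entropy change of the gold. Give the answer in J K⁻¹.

ΔS = 2.45 J/K

Heat absorbed by the substance: Q = mL = 52.4 × 62.4 = 3269.76 J.
At constant T, ΔS = Q_rev/T = 3269.76 / 1337 = 2.45 J/K.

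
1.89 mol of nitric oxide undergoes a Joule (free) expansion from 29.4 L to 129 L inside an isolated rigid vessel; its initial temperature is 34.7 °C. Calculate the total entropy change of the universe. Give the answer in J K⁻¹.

ΔS_universe = 23.2 J/K

For an ideal gas in free expansion Q = 0 and W = 0, so T is unchanged.
Entropy is a state function; using a reversible isothermal path, ΔS_gas = nR ln(V₂/V₁) = 1.89 × 8.314 × ln(129/29.4) = 23.2 J/K.
The insulated surroundings exchange no heat, so ΔS_surr = 0 and ΔS_universe = ΔS_gas.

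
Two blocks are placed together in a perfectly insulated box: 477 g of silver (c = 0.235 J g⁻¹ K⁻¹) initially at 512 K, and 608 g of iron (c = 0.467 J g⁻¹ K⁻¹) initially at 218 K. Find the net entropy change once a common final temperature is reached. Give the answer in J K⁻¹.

ΔS_total = 32.3 J/K

Energy balance: T_f = (m₁c₁T₁ + m₂c₂T₂)/(m₁c₁ + m₂c₂) = 301.22 K.
ΔS₁ = m₁c₁ ln(T_f/T₁) = 112.095 × ln(301.22/512) = -59.47 J/K.
ΔS₂ = m₂c₂ ln(T_f/T₂) = 283.936 × ln(301.22/218) = 91.81 J/K.
ΔS_total = -59.47 + 91.81 = 32.3 J/K.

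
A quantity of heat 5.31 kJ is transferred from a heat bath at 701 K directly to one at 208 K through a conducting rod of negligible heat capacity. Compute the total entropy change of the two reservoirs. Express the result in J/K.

ΔS_total = 18 J/K

ΔS_hot = −Q/T_H = −5310/701 = -7.575 J/K and ΔS_cold = +Q/T_C = 5310/208 = 25.53 J/K.
ΔS_total = -7.575 + 25.53 = 18 J/K, positive as the second law requires.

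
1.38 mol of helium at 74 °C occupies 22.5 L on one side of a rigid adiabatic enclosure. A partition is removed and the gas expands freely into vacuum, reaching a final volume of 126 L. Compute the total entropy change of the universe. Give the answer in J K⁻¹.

For an ideal gas in free expansion Q = 0 and W = 0, so T is unchanged.
Entropy is a state function; using a reversible isothermal path, ΔS_gas = nR ln(V₂/V₁) = 1.38 × 8.314 × ln(126/22.5) = 19.8 J/K.
The insulated surroundings exchange no heat, so ΔS_surr = 0 and ΔS_universe = ΔS_gas.

ΔS_universe = 19.8 J/K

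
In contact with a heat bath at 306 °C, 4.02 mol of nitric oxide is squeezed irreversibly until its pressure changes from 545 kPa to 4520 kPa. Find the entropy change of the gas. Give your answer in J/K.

Entropy is a state function, so ΔS_gas depends only on the end states.
For an isothermal ideal gas ΔS_gas = nR ln(P₁/P₂) = 4.02 × 8.314 × ln(545/4520) = -70.7 J/K.

ΔS_gas = -70.7 J/K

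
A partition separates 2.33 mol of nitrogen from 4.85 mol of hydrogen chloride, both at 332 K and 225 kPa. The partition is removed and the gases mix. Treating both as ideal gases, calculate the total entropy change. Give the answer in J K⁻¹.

ΔS_mix = 37.6 J/K

Mole fractions: x_A = 2.33/7.18 = 0.325, x_B = 0.675.
ΔS_mix = −R(n_A ln x_A + n_B ln x_B) = −8.314 × (2.33 ln 0.325 + 4.85 ln 0.675) = 37.6 J/K.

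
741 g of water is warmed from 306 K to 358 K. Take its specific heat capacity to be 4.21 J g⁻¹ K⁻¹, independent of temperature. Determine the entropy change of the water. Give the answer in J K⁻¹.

ΔS = ∫dQ_rev/T = m c ln(T₂/T₁) = 741 × 4.21 × ln(358/306) = 490 J/K.

ΔS = 490 J/K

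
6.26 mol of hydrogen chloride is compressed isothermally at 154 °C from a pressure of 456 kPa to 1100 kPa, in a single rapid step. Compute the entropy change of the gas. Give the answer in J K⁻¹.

ΔS_gas = -45.8 J/K

Entropy is a state function, so ΔS_gas depends only on the end states.
For an isothermal ideal gas ΔS_gas = nR ln(P₁/P₂) = 6.26 × 8.314 × ln(456/1100) = -45.8 J/K.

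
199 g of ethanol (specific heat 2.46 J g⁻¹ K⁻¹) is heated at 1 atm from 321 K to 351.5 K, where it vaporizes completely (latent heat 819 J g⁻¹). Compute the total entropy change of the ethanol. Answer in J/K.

Warming step: ΔS₁ = m c ln(T_tr/T_i) = 199 × 2.46 × ln(351.5/321) = 44.43 J/K.
Phase change: ΔS₂ = +mL/T_tr = 199 × 819 / 351.5 = 463.7 J/K.
ΔS_total = (44.43) + (463.7) = 508 J/K.

ΔS = 508 J/K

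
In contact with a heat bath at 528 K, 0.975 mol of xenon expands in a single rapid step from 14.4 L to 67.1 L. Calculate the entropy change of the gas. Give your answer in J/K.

ΔS_gas = 12.5 J/K

Entropy is a state function, so ΔS_gas depends only on the end states.
For an isothermal ideal gas ΔS_gas = nR ln(V₂/V₁) = 0.975 × 8.314 × ln(67.1/14.4) = 12.5 J/K.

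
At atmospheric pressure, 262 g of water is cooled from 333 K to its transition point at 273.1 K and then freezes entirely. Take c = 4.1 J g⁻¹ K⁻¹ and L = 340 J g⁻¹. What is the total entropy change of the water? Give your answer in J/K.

Cooling step: ΔS₁ = m c ln(T_tr/T_i) = 262 × 4.1 × ln(273.1/333) = -213 J/K.
Phase change: ΔS₂ = −mL/T_tr = −262 × 340 / 273.1 = -326.2 J/K.
ΔS_total = (-213) + (-326.2) = -539 J/K.

ΔS = -539 J/K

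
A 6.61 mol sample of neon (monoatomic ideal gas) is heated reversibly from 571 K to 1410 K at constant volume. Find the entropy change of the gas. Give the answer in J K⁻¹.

ΔS = 74.5 J/K

At constant volume, ΔS = nC_V ln(T₂/T₁) with C_V = 3R/2 = 12.47 J mol⁻¹ K⁻¹.
ΔS = 6.61 × 12.47 × ln(1410/571) = 74.5 J/K.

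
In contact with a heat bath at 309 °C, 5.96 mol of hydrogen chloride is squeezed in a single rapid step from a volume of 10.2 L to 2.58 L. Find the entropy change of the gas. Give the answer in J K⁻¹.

Entropy is a state function, so ΔS_gas depends only on the end states.
For an isothermal ideal gas ΔS_gas = nR ln(V₂/V₁) = 5.96 × 8.314 × ln(2.58/10.2) = -68.1 J/K.

ΔS_gas = -68.1 J/K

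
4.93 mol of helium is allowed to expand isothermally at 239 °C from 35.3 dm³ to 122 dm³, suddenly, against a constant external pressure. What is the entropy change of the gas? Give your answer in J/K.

Entropy is a state function, so ΔS_gas depends only on the end states.
For an isothermal ideal gas ΔS_gas = nR ln(V₂/V₁) = 4.93 × 8.314 × ln(122/35.3) = 50.8 J/K.

ΔS_gas = 50.8 J/K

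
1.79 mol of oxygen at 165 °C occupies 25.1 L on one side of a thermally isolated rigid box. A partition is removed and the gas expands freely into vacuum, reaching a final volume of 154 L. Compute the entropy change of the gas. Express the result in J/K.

ΔS_gas = 27 J/K

No heat is exchanged and no work is done, so the ideal-gas temperature stays constant.
Entropy is a state function; using a reversible isothermal path, ΔS_gas = nR ln(V₂/V₁) = 1.79 × 8.314 × ln(154/25.1) = 27 J/K.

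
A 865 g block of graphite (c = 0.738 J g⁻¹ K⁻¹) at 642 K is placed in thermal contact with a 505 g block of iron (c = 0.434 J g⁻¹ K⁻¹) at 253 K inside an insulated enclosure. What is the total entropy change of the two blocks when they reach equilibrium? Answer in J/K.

Energy balance: T_f = (m₁c₁T₁ + m₂c₂T₂)/(m₁c₁ + m₂c₂) = 542.58 K.
ΔS₁ = m₁c₁ ln(T_f/T₁) = 638.37 × ln(542.58/642) = -107.4 J/K.
ΔS₂ = m₂c₂ ln(T_f/T₂) = 219.17 × ln(542.58/253) = 167.2 J/K.
ΔS_total = -107.4 + 167.2 = 59.8 J/K.

ΔS_total = 59.8 J/K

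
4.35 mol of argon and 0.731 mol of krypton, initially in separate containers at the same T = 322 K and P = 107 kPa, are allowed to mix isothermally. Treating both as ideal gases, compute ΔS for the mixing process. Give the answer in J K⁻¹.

Mole fractions: x_A = 4.35/5.08 = 0.856, x_B = 0.144.
ΔS_mix = −R(n_A ln x_A + n_B ln x_B) = −8.314 × (4.35 ln 0.856 + 0.731 ln 0.144) = 17.4 J/K.

ΔS_mix = 17.4 J/K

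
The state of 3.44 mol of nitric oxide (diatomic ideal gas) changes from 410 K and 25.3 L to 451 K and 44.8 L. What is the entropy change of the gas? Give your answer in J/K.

ΔS = 23.2 J/K

Entropy is a state function: ΔS = nC_V ln(T₂/T₁) + nR ln(V₂/V₁), with C_V = 5R/2 = 20.79 J mol⁻¹ K⁻¹ for a diatomic ideal gas.
ΔS = 3.44 × [20.79 × ln(451/410) + 8.314 × ln(44.8/25.3)] = 23.2 J/K.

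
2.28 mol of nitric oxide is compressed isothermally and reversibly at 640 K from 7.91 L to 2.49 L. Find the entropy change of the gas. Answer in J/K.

For an isothermal ideal gas ΔS_gas = nR ln(V₂/V₁) = 2.28 × 8.314 × ln(2.49/7.91) = -21.9 J/K.

ΔS_gas = -21.9 J/K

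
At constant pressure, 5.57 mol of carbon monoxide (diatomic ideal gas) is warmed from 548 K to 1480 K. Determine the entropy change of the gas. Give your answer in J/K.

ΔS = 161 J/K

At constant pressure, ΔS = nC_p ln(T₂/T₁) with C_p = 7R/2 = 29.1 J mol⁻¹ K⁻¹.
ΔS = 5.57 × 29.1 × ln(1480/548) = 161 J/K.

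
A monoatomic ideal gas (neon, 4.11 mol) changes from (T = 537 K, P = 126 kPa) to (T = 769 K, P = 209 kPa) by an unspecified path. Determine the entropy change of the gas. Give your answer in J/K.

ΔS = 13.4 J/K

ΔS = nC_p ln(T₂/T₁) − nR ln(P₂/P₁), with C_p = 5R/2 = 20.79 J mol⁻¹ K⁻¹ for a monoatomic ideal gas.
ΔS = 4.11 × [20.79 × ln(769/537) − 8.314 × ln(209/126)] = 13.4 J/K.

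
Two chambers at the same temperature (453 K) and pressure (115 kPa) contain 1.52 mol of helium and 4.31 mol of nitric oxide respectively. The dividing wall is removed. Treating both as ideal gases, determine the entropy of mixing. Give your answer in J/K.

Mole fractions: x_A = 1.52/5.83 = 0.261, x_B = 0.739.
ΔS_mix = −R(n_A ln x_A + n_B ln x_B) = −8.314 × (1.52 ln 0.261 + 4.31 ln 0.739) = 27.8 J/K.

ΔS_mix = 27.8 J/K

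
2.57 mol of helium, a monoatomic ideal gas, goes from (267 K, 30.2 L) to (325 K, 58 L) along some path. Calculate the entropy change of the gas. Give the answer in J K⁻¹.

Entropy is a state function: ΔS = nC_V ln(T₂/T₁) + nR ln(V₂/V₁), with C_V = 3R/2 = 12.47 J mol⁻¹ K⁻¹ for a monoatomic ideal gas.
ΔS = 2.57 × [12.47 × ln(325/267) + 8.314 × ln(58/30.2)] = 20.2 J/K.

ΔS = 20.2 J/K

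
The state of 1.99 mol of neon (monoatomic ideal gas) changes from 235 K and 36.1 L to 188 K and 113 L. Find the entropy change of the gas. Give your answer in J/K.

Entropy is a state function: ΔS = nC_V ln(T₂/T₁) + nR ln(V₂/V₁), with C_V = 3R/2 = 12.47 J mol⁻¹ K⁻¹ for a monoatomic ideal gas.
ΔS = 1.99 × [12.47 × ln(188/235) + 8.314 × ln(113/36.1)] = 13.3 J/K.

ΔS = 13.3 J/K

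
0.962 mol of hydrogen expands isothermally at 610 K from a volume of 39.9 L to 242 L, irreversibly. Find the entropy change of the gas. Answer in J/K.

ΔS_gas = 14.4 J/K

Entropy is a state function, so ΔS_gas depends only on the end states.
For an isothermal ideal gas ΔS_gas = nR ln(V₂/V₁) = 0.962 × 8.314 × ln(242/39.9) = 14.4 J/K.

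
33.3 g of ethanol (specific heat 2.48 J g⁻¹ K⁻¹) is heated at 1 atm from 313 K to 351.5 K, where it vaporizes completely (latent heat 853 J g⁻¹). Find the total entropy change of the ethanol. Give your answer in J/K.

Warming step: ΔS₁ = m c ln(T_tr/T_i) = 33.3 × 2.48 × ln(351.5/313) = 9.58 J/K.
Phase change: ΔS₂ = +mL/T_tr = 33.3 × 853 / 351.5 = 80.81 J/K.
ΔS_total = (9.58) + (80.81) = 90.4 J/K.

ΔS = 90.4 J/K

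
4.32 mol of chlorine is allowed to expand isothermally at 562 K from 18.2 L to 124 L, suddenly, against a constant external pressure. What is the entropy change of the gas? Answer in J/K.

Entropy is a state function, so ΔS_gas depends only on the end states.
For an isothermal ideal gas ΔS_gas = nR ln(V₂/V₁) = 4.32 × 8.314 × ln(124/18.2) = 68.9 J/K.

ΔS_gas = 68.9 J/K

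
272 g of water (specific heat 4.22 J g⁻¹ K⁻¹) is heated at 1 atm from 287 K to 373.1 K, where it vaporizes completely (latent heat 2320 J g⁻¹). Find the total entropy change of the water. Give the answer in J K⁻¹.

ΔS = 1990 J/K

Warming step: ΔS₁ = m c ln(T_tr/T_i) = 272 × 4.22 × ln(373.1/287) = 301.2 J/K.
Phase change: ΔS₂ = +mL/T_tr = 272 × 2320 / 373.1 = 1691 J/K.
ΔS_total = (301.2) + (1691) = 1990 J/K.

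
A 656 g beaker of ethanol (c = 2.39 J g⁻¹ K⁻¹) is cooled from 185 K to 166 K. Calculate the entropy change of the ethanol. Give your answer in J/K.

ΔS = ∫dQ_rev/T = m c ln(T₂/T₁) = 656 × 2.39 × ln(166/185) = -170 J/K.

ΔS = -170 J/K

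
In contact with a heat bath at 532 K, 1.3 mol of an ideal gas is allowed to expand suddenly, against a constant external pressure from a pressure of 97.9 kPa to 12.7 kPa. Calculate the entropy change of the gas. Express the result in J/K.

ΔS_gas = 22.1 J/K

Entropy is a state function, so ΔS_gas depends only on the end states.
For an isothermal ideal gas ΔS_gas = nR ln(P₁/P₂) = 1.3 × 8.314 × ln(97.9/12.7) = 22.1 J/K.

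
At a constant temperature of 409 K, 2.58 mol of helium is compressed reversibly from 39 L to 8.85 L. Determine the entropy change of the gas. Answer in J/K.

For an isothermal ideal gas ΔS_gas = nR ln(V₂/V₁) = 2.58 × 8.314 × ln(8.85/39) = -31.8 J/K.

ΔS_gas = -31.8 J/K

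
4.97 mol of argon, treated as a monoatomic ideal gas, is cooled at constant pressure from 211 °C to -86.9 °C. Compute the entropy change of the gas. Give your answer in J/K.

ΔS = -98.7 J/K

In kelvin: T₁ = 484.15 K, T₂ = 186.25 K. At constant pressure, ΔS = nC_p ln(T₂/T₁) with C_p = 5R/2 = 20.79 J mol⁻¹ K⁻¹.
ΔS = 4.97 × 20.79 × ln(186.25/484.15) = -98.7 J/K.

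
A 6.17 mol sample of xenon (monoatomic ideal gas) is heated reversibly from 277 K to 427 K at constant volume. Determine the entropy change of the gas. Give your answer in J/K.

ΔS = 33.3 J/K

At constant volume, ΔS = nC_V ln(T₂/T₁) with C_V = 3R/2 = 12.47 J mol⁻¹ K⁻¹.
ΔS = 6.17 × 12.47 × ln(427/277) = 33.3 J/K.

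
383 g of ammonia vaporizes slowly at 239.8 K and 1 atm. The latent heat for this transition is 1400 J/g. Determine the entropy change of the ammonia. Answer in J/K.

ΔS = 2240 J/K

Heat absorbed by the substance: Q = mL = 383 × 1400 = 536200 J.
At constant T, ΔS = Q_rev/T = 536200 / 239.8 = 2240 J/K.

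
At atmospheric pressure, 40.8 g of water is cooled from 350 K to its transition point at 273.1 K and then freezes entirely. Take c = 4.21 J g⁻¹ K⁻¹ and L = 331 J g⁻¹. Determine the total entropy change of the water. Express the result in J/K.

ΔS = -92.1 J/K

Cooling step: ΔS₁ = m c ln(T_tr/T_i) = 40.8 × 4.21 × ln(273.1/350) = -42.61 J/K.
Phase change: ΔS₂ = −mL/T_tr = −40.8 × 331 / 273.1 = -49.45 J/K.
ΔS_total = (-42.61) + (-49.45) = -92.1 J/K.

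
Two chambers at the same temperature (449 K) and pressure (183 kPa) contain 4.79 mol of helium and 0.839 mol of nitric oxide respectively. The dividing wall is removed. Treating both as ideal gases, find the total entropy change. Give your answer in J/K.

Mole fractions: x_A = 4.79/5.63 = 0.851, x_B = 0.149.
ΔS_mix = −R(n_A ln x_A + n_B ln x_B) = −8.314 × (4.79 ln 0.851 + 0.839 ln 0.149) = 19.7 J/K.

ΔS_mix = 19.7 J/K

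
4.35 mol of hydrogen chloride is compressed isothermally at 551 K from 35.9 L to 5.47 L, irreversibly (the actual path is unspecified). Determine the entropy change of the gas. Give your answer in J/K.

Entropy is a state function, so ΔS_gas depends only on the end states.
For an isothermal ideal gas ΔS_gas = nR ln(V₂/V₁) = 4.35 × 8.314 × ln(5.47/35.9) = -68 J/K.

ΔS_gas = -68 J/K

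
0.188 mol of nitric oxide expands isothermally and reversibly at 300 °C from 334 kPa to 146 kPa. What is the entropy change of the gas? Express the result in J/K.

ΔS_gas = 1.29 J/K

For an isothermal ideal gas ΔS_gas = nR ln(P₁/P₂) = 0.188 × 8.314 × ln(334/146) = 1.29 J/K.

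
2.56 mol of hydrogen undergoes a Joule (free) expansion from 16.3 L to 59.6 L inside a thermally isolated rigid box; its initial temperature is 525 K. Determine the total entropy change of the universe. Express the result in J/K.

For an ideal gas in free expansion Q = 0 and W = 0, so T is unchanged.
Entropy is a state function; using a reversible isothermal path, ΔS_gas = nR ln(V₂/V₁) = 2.56 × 8.314 × ln(59.6/16.3) = 27.6 J/K.
The insulated surroundings exchange no heat, so ΔS_surr = 0 and ΔS_universe = ΔS_gas.

ΔS_universe = 27.6 J/K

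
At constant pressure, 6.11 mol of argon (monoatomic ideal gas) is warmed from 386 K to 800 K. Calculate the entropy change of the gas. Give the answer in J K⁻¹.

At constant pressure, ΔS = nC_p ln(T₂/T₁) with C_p = 5R/2 = 20.79 J mol⁻¹ K⁻¹.
ΔS = 6.11 × 20.79 × ln(800/386) = 92.6 J/K.

ΔS = 92.6 J/K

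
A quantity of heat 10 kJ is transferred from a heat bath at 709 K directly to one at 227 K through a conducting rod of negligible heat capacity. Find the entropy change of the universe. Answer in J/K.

ΔS_total = 29.9 J/K

ΔS_hot = −Q/T_H = −10000/709 = -14.1 J/K and ΔS_cold = +Q/T_C = 10000/227 = 44.05 J/K.
ΔS_total = -14.1 + 44.05 = 29.9 J/K, positive as the second law requires.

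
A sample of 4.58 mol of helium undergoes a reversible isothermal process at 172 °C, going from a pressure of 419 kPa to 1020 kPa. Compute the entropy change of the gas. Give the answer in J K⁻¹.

For an isothermal ideal gas ΔS_gas = nR ln(P₁/P₂) = 4.58 × 8.314 × ln(419/1020) = -33.9 J/K.

ΔS_gas = -33.9 J/K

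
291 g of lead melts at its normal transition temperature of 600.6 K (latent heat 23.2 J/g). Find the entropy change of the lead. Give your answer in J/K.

Heat absorbed by the substance: Q = mL = 291 × 23.2 = 6751.2 J.
At constant T, ΔS = Q_rev/T = 6751.2 / 600.6 = 11.2 J/K.

ΔS = 11.2 J/K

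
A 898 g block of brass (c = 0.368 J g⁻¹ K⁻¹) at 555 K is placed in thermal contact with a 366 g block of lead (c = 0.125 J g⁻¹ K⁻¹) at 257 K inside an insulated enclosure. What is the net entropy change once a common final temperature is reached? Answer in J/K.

Energy balance: T_f = (m₁c₁T₁ + m₂c₂T₂)/(m₁c₁ + m₂c₂) = 518.76 K.
ΔS₁ = m₁c₁ ln(T_f/T₁) = 330.464 × ln(518.76/555) = -22.31 J/K.
ΔS₂ = m₂c₂ ln(T_f/T₂) = 45.75 × ln(518.76/257) = 32.13 J/K.
ΔS_total = -22.31 + 32.13 = 9.82 J/K.

ΔS_total = 9.82 J/K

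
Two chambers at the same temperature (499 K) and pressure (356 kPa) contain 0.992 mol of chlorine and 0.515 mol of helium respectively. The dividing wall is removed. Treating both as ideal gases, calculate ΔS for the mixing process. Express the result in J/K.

Mole fractions: x_A = 0.992/1.51 = 0.658, x_B = 0.342.
ΔS_mix = −R(n_A ln x_A + n_B ln x_B) = −8.314 × (0.992 ln 0.658 + 0.515 ln 0.342) = 8.05 J/K.

ΔS_mix = 8.05 J/K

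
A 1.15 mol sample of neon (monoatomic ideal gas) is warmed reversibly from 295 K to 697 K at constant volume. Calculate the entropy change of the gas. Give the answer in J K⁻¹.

ΔS = 12.3 J/K

At constant volume, ΔS = nC_V ln(T₂/T₁) with C_V = 3R/2 = 12.47 J mol⁻¹ K⁻¹.
ΔS = 1.15 × 12.47 × ln(697/295) = 12.3 J/K.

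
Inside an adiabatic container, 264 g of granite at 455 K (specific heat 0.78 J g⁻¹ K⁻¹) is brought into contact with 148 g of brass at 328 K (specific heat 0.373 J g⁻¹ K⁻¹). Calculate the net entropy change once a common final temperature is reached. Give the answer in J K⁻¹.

Energy balance: T_f = (m₁c₁T₁ + m₂c₂T₂)/(m₁c₁ + m₂c₂) = 428.15 K.
ΔS₁ = m₁c₁ ln(T_f/T₁) = 205.92 × ln(428.15/455) = -12.52 J/K.
ΔS₂ = m₂c₂ ln(T_f/T₂) = 55.204 × ln(428.15/328) = 14.71 J/K.
ΔS_total = -12.52 + 14.71 = 2.19 J/K.

ΔS_total = 2.19 J/K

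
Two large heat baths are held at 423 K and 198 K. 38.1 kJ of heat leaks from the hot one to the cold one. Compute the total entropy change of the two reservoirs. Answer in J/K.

ΔS_hot = −Q/T_H = −38100/423 = -90.07 J/K and ΔS_cold = +Q/T_C = 38100/198 = 192.4 J/K.
ΔS_total = -90.07 + 192.4 = 102 J/K, positive as the second law requires.

ΔS_total = 102 J/K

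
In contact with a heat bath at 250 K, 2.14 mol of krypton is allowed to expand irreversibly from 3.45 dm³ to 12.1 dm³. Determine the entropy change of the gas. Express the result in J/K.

Entropy is a state function, so ΔS_gas depends only on the end states.
For an isothermal ideal gas ΔS_gas = nR ln(V₂/V₁) = 2.14 × 8.314 × ln(12.1/3.45) = 22.3 J/K.

ΔS_gas = 22.3 J/K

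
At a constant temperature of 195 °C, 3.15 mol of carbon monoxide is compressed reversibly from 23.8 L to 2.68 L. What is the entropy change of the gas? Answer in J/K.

For an isothermal ideal gas ΔS_gas = nR ln(V₂/V₁) = 3.15 × 8.314 × ln(2.68/23.8) = -57.2 J/K.

ΔS_gas = -57.2 J/K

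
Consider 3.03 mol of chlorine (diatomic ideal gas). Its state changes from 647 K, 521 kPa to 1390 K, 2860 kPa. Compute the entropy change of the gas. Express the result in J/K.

ΔS = 24.5 J/K

ΔS = nC_p ln(T₂/T₁) − nR ln(P₂/P₁), with C_p = 7R/2 = 29.1 J mol⁻¹ K⁻¹ for a diatomic ideal gas.
ΔS = 3.03 × [29.1 × ln(1390/647) − 8.314 × ln(2860/521)] = 24.5 J/K.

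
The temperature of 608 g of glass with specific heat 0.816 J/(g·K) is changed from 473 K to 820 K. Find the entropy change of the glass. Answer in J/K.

ΔS = 273 J/K

ΔS = ∫dQ_rev/T = m c ln(T₂/T₁) = 608 × 0.816 × ln(820/473) = 273 J/K.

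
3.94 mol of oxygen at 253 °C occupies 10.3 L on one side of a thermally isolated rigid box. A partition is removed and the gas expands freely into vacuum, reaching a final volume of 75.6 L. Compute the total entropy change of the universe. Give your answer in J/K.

ΔS_universe = 65.3 J/K

For an ideal gas in free expansion Q = 0 and W = 0, so T is unchanged.
Entropy is a state function; using a reversible isothermal path, ΔS_gas = nR ln(V₂/V₁) = 3.94 × 8.314 × ln(75.6/10.3) = 65.3 J/K.
The insulated surroundings exchange no heat, so ΔS_surr = 0 and ΔS_universe = ΔS_gas.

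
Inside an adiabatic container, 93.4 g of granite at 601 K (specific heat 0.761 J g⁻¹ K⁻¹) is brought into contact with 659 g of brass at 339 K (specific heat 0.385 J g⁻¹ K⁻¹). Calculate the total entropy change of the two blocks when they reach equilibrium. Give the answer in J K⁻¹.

ΔS_total = 10.1 J/K

Energy balance: T_f = (m₁c₁T₁ + m₂c₂T₂)/(m₁c₁ + m₂c₂) = 396.34 K.
ΔS₁ = m₁c₁ ln(T_f/T₁) = 71.0774 × ln(396.34/601) = -29.59 J/K.
ΔS₂ = m₂c₂ ln(T_f/T₂) = 253.715 × ln(396.34/339) = 39.65 J/K.
ΔS_total = -29.59 + 39.65 = 10.1 J/K.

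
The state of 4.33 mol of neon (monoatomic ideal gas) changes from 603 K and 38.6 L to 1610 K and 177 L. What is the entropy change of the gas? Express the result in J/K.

Entropy is a state function: ΔS = nC_V ln(T₂/T₁) + nR ln(V₂/V₁), with C_V = 3R/2 = 12.47 J mol⁻¹ K⁻¹ for a monoatomic ideal gas.
ΔS = 4.33 × [12.47 × ln(1610/603) + 8.314 × ln(177/38.6)] = 108 J/K.

ΔS = 108 J/K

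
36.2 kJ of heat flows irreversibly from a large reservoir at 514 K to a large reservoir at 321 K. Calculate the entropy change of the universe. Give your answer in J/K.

ΔS_hot = −Q/T_H = −36200/514 = -70.428 J/K and ΔS_cold = +Q/T_C = 36200/321 = 112.77 J/K.
ΔS_total = -70.428 + 112.77 = 42.3 J/K, positive as the second law requires.

ΔS_total = 42.3 J/K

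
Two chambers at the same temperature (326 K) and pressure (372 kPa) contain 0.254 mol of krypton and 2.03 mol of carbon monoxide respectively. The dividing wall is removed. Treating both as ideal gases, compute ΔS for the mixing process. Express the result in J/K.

Mole fractions: x_A = 0.254/2.28 = 0.111, x_B = 0.889.
ΔS_mix = −R(n_A ln x_A + n_B ln x_B) = −8.314 × (0.254 ln 0.111 + 2.03 ln 0.889) = 6.63 J/K.

ΔS_mix = 6.63 J/K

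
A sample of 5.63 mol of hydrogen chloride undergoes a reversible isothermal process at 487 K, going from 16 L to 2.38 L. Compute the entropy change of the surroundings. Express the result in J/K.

For an isothermal ideal gas ΔS_gas = nR ln(V₂/V₁) = 5.63 × 8.314 × ln(2.38/16) = -89.2 J/K.
The process is reversible, so ΔS_surr = −ΔS_gas = 89.2 J/K and ΔS_universe = 0.

ΔS_surr = 89.2 J/K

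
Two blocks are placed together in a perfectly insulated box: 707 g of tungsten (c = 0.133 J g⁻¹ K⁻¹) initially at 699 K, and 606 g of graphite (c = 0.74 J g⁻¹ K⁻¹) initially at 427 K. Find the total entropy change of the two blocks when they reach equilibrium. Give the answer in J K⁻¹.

Energy balance: T_f = (m₁c₁T₁ + m₂c₂T₂)/(m₁c₁ + m₂c₂) = 474.15 K.
ΔS₁ = m₁c₁ ln(T_f/T₁) = 94.031 × ln(474.15/699) = -36.5 J/K.
ΔS₂ = m₂c₂ ln(T_f/T₂) = 448.44 × ln(474.15/427) = 46.97 J/K.
ΔS_total = -36.5 + 46.97 = 10.5 J/K.

ΔS_total = 10.5 J/K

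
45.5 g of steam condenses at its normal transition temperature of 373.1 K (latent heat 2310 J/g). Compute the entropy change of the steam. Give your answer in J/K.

Heat released by the substance: Q = −mL = −45.5 × 2310 = −105105 J.
At constant T, ΔS = Q_rev/T = −105105 / 373.1 = -282 J/K.

ΔS = -282 J/K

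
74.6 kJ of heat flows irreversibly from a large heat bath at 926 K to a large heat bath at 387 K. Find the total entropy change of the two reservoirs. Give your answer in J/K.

ΔS_total = 112 J/K

ΔS_hot = −Q/T_H = −74600/926 = -80.56 J/K and ΔS_cold = +Q/T_C = 74600/387 = 192.8 J/K.
ΔS_total = -80.56 + 192.8 = 112 J/K, positive as the second law requires.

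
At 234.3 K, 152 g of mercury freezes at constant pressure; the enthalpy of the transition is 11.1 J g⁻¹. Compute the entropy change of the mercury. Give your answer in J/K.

Heat released by the substance: Q = −mL = −152 × 11.1 = −1687.2 J.
At constant T, ΔS = Q_rev/T = −1687.2 / 234.3 = -7.2 J/K.

ΔS = -7.2 J/K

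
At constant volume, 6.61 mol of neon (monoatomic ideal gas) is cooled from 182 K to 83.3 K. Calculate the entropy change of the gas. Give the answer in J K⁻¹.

At constant volume, ΔS = nC_V ln(T₂/T₁) with C_V = 3R/2 = 12.47 J mol⁻¹ K⁻¹.
ΔS = 6.61 × 12.47 × ln(83.3/182) = -64.4 J/K.

ΔS = -64.4 J/K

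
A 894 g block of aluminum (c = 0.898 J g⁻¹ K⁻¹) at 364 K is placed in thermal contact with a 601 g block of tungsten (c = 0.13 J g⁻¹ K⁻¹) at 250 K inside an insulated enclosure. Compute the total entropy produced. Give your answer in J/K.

ΔS_total = 4.54 J/K

Energy balance: T_f = (m₁c₁T₁ + m₂c₂T₂)/(m₁c₁ + m₂c₂) = 353.89 K.
ΔS₁ = m₁c₁ ln(T_f/T₁) = 802.812 × ln(353.89/364) = -22.61 J/K.
ΔS₂ = m₂c₂ ln(T_f/T₂) = 78.13 × ln(353.89/250) = 27.15 J/K.
ΔS_total = -22.61 + 27.15 = 4.54 J/K.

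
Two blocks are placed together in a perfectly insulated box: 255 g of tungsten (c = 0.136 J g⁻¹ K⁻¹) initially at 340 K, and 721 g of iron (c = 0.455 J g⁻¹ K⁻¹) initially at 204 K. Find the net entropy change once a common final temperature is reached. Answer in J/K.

Energy balance: T_f = (m₁c₁T₁ + m₂c₂T₂)/(m₁c₁ + m₂c₂) = 217 K.
ΔS₁ = m₁c₁ ln(T_f/T₁) = 34.68 × ln(217/340) = -15.57 J/K.
ΔS₂ = m₂c₂ ln(T_f/T₂) = 328.055 × ln(217/204) = 20.27 J/K.
ΔS_total = -15.57 + 20.27 = 4.7 J/K.

ΔS_total = 4.7 J/K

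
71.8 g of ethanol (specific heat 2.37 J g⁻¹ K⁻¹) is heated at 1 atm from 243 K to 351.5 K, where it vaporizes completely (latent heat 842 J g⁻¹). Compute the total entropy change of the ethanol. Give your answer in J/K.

Warming step: ΔS₁ = m c ln(T_tr/T_i) = 71.8 × 2.37 × ln(351.5/243) = 62.82 J/K.
Phase change: ΔS₂ = +mL/T_tr = 71.8 × 842 / 351.5 = 172 J/K.
ΔS_total = (62.82) + (172) = 235 J/K.

ΔS = 235 J/K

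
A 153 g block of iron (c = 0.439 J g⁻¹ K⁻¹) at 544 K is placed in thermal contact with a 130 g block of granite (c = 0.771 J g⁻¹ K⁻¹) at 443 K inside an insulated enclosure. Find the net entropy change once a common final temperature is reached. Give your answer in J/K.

ΔS_total = 0.858 J/K

Energy balance: T_f = (m₁c₁T₁ + m₂c₂T₂)/(m₁c₁ + m₂c₂) = 483.53 K.
ΔS₁ = m₁c₁ ln(T_f/T₁) = 67.167 × ln(483.53/544) = -7.9153 J/K.
ΔS₂ = m₂c₂ ln(T_f/T₂) = 100.23 × ln(483.53/443) = 8.7736 J/K.
ΔS_total = -7.9153 + 8.7736 = 0.858 J/K.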